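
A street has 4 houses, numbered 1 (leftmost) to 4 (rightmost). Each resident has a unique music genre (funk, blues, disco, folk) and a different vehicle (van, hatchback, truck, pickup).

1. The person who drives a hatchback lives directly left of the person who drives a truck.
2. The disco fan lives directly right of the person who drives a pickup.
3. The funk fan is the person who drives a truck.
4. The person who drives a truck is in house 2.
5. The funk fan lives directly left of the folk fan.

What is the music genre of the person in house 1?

By clue 4, the person who drives a truck is in house 2.
The only music genre still possible for house 1 is blues.
House 4's vehicle must be van (nothing else left).
Clue 1: the person who drives a hatchback is in house 1.
Clue 3: the funk fan is in house 2.
The folk fan is in house 3 (clue 5).
That leaves disco as the music genre for house 4.
House 3's vehicle must be pickup (nothing else left).
So: house 1 = blues/hatchback, house 2 = funk/truck, house 3 = folk/pickup, house 4 = disco/van.

blues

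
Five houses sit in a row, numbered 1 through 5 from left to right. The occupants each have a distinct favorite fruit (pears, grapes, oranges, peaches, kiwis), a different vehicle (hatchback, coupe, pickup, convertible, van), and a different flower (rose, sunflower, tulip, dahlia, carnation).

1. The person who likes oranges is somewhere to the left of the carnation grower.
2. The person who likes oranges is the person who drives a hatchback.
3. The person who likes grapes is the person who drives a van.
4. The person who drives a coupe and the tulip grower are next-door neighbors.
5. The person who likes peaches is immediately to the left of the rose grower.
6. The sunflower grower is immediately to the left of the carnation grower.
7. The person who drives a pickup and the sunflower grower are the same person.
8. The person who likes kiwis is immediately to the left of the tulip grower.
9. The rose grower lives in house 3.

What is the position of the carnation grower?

5

Clue 9: the rose grower is in house 3.
By clue 5, the person who likes peaches is in house 2.
House 2's vehicle must be convertible (nothing else left).
The person who drives a pickup is narrowed to house 1 or 4; consider each.
Placing it in house 1 leads to a contradiction, so it's in house 4.
The sunflower grower is in house 4 (clue 7).
So house 1 gets dahlia for flower.
From clue 4, the tulip grower must be in house 2.
By clue 6, the carnation grower is in house 5.
The person who likes kiwis is in house 1 (clue 8).
So house 4 gets pears for favorite fruit.
The only favorite fruit still possible for house 5 is grapes.
House 5 vehicle: only van fits.
From clue 2, the person who drives a hatchback must be in house 3.
The only favorite fruit still possible for house 3 is oranges.
House 1 vehicle: only coupe fits.
So: house 1 = kiwis/coupe/dahlia, house 2 = peaches/convertible/tulip, house 3 = oranges/hatchback/rose, house 4 = pears/pickup/sunflower, house 5 = grapes/van/carnation.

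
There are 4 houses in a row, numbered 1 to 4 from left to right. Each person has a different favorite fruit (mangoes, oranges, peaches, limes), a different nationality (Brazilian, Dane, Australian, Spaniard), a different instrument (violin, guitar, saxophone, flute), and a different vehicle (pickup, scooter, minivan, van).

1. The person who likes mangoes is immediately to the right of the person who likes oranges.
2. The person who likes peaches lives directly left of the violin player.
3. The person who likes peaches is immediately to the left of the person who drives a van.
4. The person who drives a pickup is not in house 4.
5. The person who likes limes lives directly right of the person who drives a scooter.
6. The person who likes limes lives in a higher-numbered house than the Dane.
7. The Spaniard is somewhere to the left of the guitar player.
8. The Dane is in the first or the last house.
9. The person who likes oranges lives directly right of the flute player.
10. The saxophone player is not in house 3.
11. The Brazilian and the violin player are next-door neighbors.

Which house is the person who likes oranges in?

2

Clue 8: the Dane is in house 1.
House 1 favorite fruit: only peaches fits.
Clue 2 places the violin player in house 2.
By clue 3, the person who drives a van is in house 2.
From clue 11, the Brazilian must be in house 3.
That leaves Spaniard as the nationality for house 2.
The only nationality still possible for house 4 is Australian.
House 1's instrument must be flute (nothing else left).
House 3 instrument: only guitar fits.
That leaves saxophone as the instrument for house 4.
House 4 vehicle: only minivan fits.
From clue 9, the person who likes oranges must be in house 2.
House 3 favorite fruit: only mangoes fits.
House 4 favorite fruit: only limes fits.
Clue 5 places the person who drives a scooter in house 3.
House 1's vehicle must be pickup (nothing else left).
So: house 1 = peaches/Dane/flute/pickup, house 2 = oranges/Spaniard/violin/van, house 3 = mangoes/Brazilian/guitar/scooter, house 4 = limes/Australian/saxophone/minivan.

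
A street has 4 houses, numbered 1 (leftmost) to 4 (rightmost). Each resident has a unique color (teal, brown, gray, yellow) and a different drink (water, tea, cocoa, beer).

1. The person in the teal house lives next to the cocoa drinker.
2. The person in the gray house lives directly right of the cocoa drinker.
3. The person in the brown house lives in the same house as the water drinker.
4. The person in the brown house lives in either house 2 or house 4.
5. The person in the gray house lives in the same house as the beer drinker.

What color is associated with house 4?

brown

The person in the brown house is narrowed to house 2 or 4; consider each.
Placing it in house 2 leads to a contradiction, so it's in house 4.
Clue 3: the water drinker is in house 4.
The person in the gray house is narrowed to house 2 or 3; consider each.
Placing it in house 2 leads to a contradiction, so it's in house 3.
By clue 2, the cocoa drinker is in house 2.
By clue 5, the beer drinker is in house 3.
House 1's drink must be tea (nothing else left).
Clue 1 places the person in the teal house in house 1.
House 2's color must be yellow (nothing else left).
So: house 1 = teal/tea, house 2 = yellow/cocoa, house 3 = gray/beer, house 4 = brown/water.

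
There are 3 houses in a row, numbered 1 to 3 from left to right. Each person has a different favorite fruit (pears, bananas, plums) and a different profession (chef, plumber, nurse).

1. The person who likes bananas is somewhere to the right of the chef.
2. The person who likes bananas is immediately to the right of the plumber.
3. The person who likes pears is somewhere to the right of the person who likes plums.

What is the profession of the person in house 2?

So house 1 gets plums for favorite fruit.
House 3's profession must be nurse (nothing else left).
The person who likes bananas is narrowed to house 2 or 3; consider each.
Placing it in house 2 leads to a contradiction, so it's in house 3.
From clue 2, the plumber must be in house 2.
That leaves pears as the favorite fruit for house 2.
The only profession still possible for house 1 is chef.
So: house 1 = plums/chef, house 2 = pears/plumber, house 3 = bananas/nurse.

plumber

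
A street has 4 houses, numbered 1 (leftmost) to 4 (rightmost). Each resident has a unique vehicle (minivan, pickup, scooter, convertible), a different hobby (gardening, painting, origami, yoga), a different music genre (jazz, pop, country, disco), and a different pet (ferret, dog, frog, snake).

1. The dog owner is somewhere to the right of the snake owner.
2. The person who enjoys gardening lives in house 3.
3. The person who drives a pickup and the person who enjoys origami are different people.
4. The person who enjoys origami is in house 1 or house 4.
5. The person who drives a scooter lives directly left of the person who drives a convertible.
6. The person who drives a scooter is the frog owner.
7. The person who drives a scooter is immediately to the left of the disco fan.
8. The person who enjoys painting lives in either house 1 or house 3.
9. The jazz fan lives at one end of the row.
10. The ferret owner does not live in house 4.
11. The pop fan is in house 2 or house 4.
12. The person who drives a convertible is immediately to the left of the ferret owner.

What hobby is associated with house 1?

painting

The person who enjoys gardening is in house 3 (clue 2).
Clue 12: the person who drives a convertible is in house 2.
The ferret owner is in house 3 (clue 12).
That leaves painting as the hobby for house 1.
The only hobby still possible for house 2 is yoga.
That leaves origami as the hobby for house 4.
That leaves dog as the pet for house 4.
By clue 5, the person who drives a scooter is in house 1.
From clue 6, the frog owner must be in house 1.
From clue 7, the disco fan must be in house 2.
House 4's vehicle must be minivan (nothing else left).
So house 3 gets country for music genre.
House 2 pet: only snake fits.
House 3 vehicle: only pickup fits.
House 1 music genre: only jazz fits.
House 4 music genre: only pop fits.
So: house 1 = scooter/painting/jazz/frog, house 2 = convertible/yoga/disco/snake, house 3 = pickup/gardening/country/ferret, house 4 = minivan/origami/pop/dog.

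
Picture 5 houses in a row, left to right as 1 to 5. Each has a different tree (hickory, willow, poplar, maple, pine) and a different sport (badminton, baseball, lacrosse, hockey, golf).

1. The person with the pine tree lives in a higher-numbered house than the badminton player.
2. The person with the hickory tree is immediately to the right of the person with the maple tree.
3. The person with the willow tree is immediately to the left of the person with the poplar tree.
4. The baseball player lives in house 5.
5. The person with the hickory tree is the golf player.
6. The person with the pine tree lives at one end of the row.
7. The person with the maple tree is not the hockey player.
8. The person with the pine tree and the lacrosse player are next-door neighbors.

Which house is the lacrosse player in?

4

Clue 4 places the baseball player in house 5.
Clue 6: the person with the pine tree is in house 5.
The lacrosse player is in house 4 (clue 8).
So house 4 gets poplar for tree.
From clue 3, the person with the willow tree must be in house 3.
So house 1 gets maple for tree.
That leaves hickory as the tree for house 2.
Clue 5: the golf player is in house 2.
House 1's sport must be badminton (nothing else left).
So house 3 gets hockey for sport.
So: house 1 = maple/badminton, house 2 = hickory/golf, house 3 = willow/hockey, house 4 = poplar/lacrosse, house 5 = pine/baseball.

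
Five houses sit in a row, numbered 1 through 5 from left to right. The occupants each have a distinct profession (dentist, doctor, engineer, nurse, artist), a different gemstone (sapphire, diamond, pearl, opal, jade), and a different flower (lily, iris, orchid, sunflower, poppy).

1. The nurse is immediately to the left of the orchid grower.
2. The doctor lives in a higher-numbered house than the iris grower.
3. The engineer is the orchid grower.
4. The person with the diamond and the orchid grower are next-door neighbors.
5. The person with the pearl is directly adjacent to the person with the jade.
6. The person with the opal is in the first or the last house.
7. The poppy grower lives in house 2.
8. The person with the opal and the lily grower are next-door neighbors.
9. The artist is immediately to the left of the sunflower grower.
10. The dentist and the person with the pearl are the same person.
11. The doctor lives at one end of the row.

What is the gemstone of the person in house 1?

By clue 7, the poppy grower is in house 2.
By clue 11, the doctor is in house 5.
House 1's flower must be iris (nothing else left).
By clue 8, the person with the opal is in house 5.
The only profession still possible for house 1 is dentist.
House 3 flower: only orchid fits.
That leaves lily as the flower for house 4.
The only flower still possible for house 5 is sunflower.
The nurse is in house 2 (clue 1).
Clue 3: the engineer is in house 3.
The artist is in house 4 (clue 9).
By clue 10, the person with the pearl is in house 1.
Clue 5: the person with the jade is in house 2.
That leaves sapphire as the gemstone for house 3.
The only gemstone still possible for house 4 is diamond.
So: house 1 = dentist/pearl/iris, house 2 = nurse/jade/poppy, house 3 = engineer/sapphire/orchid, house 4 = artist/diamond/lily, house 5 = doctor/opal/sunflower.

pearl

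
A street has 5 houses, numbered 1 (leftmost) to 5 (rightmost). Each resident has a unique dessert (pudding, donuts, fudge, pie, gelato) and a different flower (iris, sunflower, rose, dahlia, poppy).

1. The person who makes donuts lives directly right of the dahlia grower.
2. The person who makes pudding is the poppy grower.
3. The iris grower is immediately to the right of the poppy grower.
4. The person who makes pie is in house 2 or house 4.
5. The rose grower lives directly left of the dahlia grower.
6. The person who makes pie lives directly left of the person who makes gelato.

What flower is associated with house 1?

poppy

The person who makes gelato is narrowed to house 3 or 5; consider each.
Placing it in house 5 leads to a contradiction, so it's in house 3.
Clue 6 places the person who makes pie in house 2.
The person who makes donuts is narrowed to house 4 or 5; consider each.
Placing it in house 4 leads to a contradiction, so it's in house 5.
Clue 1: the dahlia grower is in house 4.
Clue 5 places the rose grower in house 3.
That leaves poppy as the flower for house 1.
The person who makes pudding is in house 1 (clue 2).
By clue 3, the iris grower is in house 2.
The only dessert still possible for house 4 is fudge.
House 5's flower must be sunflower (nothing else left).
So: house 1 = pudding/poppy, house 2 = pie/iris, house 3 = gelato/rose, house 4 = fudge/dahlia, house 5 = donuts/sunflower.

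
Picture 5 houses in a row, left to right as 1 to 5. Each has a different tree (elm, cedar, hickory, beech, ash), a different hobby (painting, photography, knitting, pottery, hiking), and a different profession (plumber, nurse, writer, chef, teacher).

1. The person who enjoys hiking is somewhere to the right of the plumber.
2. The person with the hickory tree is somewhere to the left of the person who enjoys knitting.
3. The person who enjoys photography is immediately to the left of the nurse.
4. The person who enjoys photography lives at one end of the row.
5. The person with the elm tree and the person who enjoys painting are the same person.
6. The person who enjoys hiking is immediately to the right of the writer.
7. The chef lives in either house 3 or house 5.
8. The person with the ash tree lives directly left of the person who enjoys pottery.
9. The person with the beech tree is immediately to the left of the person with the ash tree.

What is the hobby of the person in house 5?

The person who enjoys photography is in house 1 (clue 4).
From clue 3, the nurse must be in house 2.
The chef is narrowed to house 3 or 5; consider each.
Placing it in house 3 leads to a contradiction, so it's in house 5.
The person with the ash tree is narrowed to house 2 or 3 or 4; consider each.
Placing it in house 2 and house 3 leads to a contradiction, so it's in house 4.
Clue 8: the person who enjoys pottery is in house 5.
From clue 9, the person with the beech tree must be in house 3.
By clue 5, the person with the elm tree is in house 2.
The person who enjoys painting is in house 2 (clue 5).
That leaves hickory as the tree for house 1.
House 5's tree must be cedar (nothing else left).
That leaves knitting as the hobby for house 3.
House 4's hobby must be hiking (nothing else left).
So house 4 gets teacher for profession.
By clue 6, the writer is in house 3.
House 1 profession: only plumber fits.
So: house 1 = hickory/photography/plumber, house 2 = elm/painting/nurse, house 3 = beech/knitting/writer, house 4 = ash/hiking/teacher, house 5 = cedar/pottery/chef.

pottery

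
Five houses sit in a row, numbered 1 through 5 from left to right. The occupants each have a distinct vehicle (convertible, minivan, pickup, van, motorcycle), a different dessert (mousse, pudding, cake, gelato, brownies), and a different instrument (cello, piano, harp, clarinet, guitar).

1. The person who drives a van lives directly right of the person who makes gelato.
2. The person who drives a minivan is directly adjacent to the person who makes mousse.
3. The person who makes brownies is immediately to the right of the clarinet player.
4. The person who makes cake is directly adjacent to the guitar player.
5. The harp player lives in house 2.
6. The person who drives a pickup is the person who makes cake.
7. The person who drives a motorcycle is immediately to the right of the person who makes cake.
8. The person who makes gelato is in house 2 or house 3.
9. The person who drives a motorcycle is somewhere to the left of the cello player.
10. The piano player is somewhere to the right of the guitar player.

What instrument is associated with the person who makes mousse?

Clue 5: the harp player is in house 2.
The person who drives a motorcycle is narrowed to house 3 or 4; consider each.
Placing it in house 4 leads to a contradiction, so it's in house 3.
Clue 7 places the person who makes cake in house 2.
The only dessert still possible for house 3 is gelato.
That leaves convertible as the vehicle for house 1.
House 2 vehicle: only pickup fits.
That leaves van as the vehicle for house 4.
House 5's vehicle must be minivan (nothing else left).
House 1 instrument: only guitar fits.
Clue 2: the person who makes mousse is in house 4.
The only dessert still possible for house 1 is pudding.
House 5's dessert must be brownies (nothing else left).
Clue 3 places the clarinet player in house 4.
So house 3 gets piano for instrument.
House 5 instrument: only cello fits.
So: house 1 = convertible/pudding/guitar, house 2 = pickup/cake/harp, house 3 = motorcycle/gelato/piano, house 4 = van/mousse/clarinet, house 5 = minivan/brownies/cello.

clarinet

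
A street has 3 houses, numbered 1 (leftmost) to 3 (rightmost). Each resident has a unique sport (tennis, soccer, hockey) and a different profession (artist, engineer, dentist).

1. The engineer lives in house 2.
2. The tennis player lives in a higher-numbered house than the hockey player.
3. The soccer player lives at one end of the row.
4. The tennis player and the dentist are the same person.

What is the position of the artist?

Clue 1 places the engineer in house 2.
The only profession still possible for house 1 is artist.
That leaves dentist as the profession for house 3.
By clue 4, the tennis player is in house 3.
That leaves soccer as the sport for house 1.
The only sport still possible for house 2 is hockey.
So: house 1 = soccer/artist, house 2 = hockey/engineer, house 3 = tennis/dentist.

1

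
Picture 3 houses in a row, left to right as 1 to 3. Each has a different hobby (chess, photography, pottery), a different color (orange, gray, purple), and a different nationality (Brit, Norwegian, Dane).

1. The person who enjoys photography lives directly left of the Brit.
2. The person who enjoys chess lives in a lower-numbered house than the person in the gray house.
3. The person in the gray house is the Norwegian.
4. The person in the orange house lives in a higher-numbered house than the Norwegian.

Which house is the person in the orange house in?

From clue 4, the person in the orange house must be in house 3.
Clue 4 places the Norwegian in house 2.
That leaves pottery as the hobby for house 3.
So house 1 gets purple for color.
House 2 color: only gray fits.
That leaves Dane as the nationality for house 1.
That leaves Brit as the nationality for house 3.
Clue 1: the person who enjoys photography is in house 2.
From clue 2, the person who enjoys chess must be in house 1.
So: house 1 = chess/purple/Dane, house 2 = photography/gray/Norwegian, house 3 = pottery/orange/Brit.

3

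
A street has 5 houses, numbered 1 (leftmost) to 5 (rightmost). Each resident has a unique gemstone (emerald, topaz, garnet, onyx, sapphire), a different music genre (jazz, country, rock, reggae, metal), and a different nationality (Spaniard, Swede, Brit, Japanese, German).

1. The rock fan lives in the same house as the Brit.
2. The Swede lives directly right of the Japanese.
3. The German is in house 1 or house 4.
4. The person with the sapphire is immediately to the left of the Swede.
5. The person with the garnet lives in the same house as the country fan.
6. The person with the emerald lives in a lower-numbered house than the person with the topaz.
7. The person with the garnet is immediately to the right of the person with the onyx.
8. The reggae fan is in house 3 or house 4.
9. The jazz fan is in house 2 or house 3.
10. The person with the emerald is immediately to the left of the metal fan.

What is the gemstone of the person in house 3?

topaz

That leaves rock as the music genre for house 1.
Clue 1 places the Brit in house 1.
The only nationality still possible for house 4 is German.
Clue 2 places the Swede in house 3.
From clue 2, the Japanese must be in house 2.
From clue 4, the person with the sapphire must be in house 2.
So house 5 gets Spaniard for nationality.
That leaves emerald as the gemstone for house 1.
By clue 10, the metal fan is in house 2.
So house 5 gets country for music genre.
Clue 5: the person with the garnet is in house 5.
The person with the onyx is in house 4 (clue 7).
That leaves topaz as the gemstone for house 3.
House 3 music genre: only jazz fits.
So house 4 gets reggae for music genre.
So: house 1 = emerald/rock/Brit, house 2 = sapphire/metal/Japanese, house 3 = topaz/jazz/Swede, house 4 = onyx/reggae/German, house 5 = garnet/country/Spaniard.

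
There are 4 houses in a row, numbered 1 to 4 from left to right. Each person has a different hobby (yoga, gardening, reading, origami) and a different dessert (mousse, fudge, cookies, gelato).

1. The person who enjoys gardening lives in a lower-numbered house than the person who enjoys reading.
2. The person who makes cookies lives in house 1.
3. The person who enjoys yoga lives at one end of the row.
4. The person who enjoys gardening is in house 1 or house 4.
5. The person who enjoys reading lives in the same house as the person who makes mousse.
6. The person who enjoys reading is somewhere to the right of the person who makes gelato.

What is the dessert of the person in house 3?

mousse

The person who makes cookies is in house 1 (clue 2).
The person who enjoys gardening is in house 1 (clue 4).
House 2 hobby: only origami fits.
House 3 hobby: only reading fits.
House 4 hobby: only yoga fits.
Clue 5 places the person who makes mousse in house 3.
The person who makes gelato is in house 2 (clue 6).
That leaves fudge as the dessert for house 4.
So: house 1 = gardening/cookies, house 2 = origami/gelato, house 3 = reading/mousse, house 4 = yoga/fudge.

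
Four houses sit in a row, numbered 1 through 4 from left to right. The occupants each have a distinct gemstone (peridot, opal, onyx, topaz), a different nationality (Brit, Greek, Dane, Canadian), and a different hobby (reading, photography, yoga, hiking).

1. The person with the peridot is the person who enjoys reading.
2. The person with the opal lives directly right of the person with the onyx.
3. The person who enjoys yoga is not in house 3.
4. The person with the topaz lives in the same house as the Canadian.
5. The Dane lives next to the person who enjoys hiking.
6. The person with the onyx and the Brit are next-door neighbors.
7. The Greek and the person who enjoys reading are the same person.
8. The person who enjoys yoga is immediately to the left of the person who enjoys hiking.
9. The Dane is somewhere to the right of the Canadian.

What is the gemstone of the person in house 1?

The person who enjoys hiking is narrowed to house 2 or 3; consider each.
Placing it in house 2 leads to a contradiction, so it's in house 3.
Clue 8: the person who enjoys yoga is in house 2.
The person with the peridot is narrowed to house 1 or 4; consider each.
Placing it in house 1 leads to a contradiction, so it's in house 4.
By clue 1, the person who enjoys reading is in house 4.
By clue 7, the Greek is in house 4.
The only nationality still possible for house 2 is Dane.
That leaves photography as the hobby for house 1.
Clue 6: the person with the onyx is in house 2.
The Canadian is in house 1 (clue 9).
House 1 gemstone: only topaz fits.
So house 3 gets opal for gemstone.
House 3 nationality: only Brit fits.
So: house 1 = topaz/Canadian/photography, house 2 = onyx/Dane/yoga, house 3 = opal/Brit/hiking, house 4 = peridot/Greek/reading.

topaz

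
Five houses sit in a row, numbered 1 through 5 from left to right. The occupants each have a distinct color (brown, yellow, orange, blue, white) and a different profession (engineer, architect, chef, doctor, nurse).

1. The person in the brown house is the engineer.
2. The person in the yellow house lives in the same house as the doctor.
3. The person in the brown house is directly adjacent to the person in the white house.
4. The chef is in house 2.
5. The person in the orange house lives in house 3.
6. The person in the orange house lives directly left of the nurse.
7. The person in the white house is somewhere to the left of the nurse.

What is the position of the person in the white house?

2

Clue 4: the chef is in house 2.
From clue 5, the person in the orange house must be in house 3.
Clue 6 places the nurse in house 4.
By clue 3, the person in the brown house is in house 1.
From clue 3, the person in the white house must be in house 2.
House 4's color must be blue (nothing else left).
That leaves yellow as the color for house 5.
House 3's profession must be architect (nothing else left).
By clue 1, the engineer is in house 1.
The doctor is in house 5 (clue 2).
So: house 1 = brown/engineer, house 2 = white/chef, house 3 = orange/architect, house 4 = blue/nurse, house 5 = yellow/doctor.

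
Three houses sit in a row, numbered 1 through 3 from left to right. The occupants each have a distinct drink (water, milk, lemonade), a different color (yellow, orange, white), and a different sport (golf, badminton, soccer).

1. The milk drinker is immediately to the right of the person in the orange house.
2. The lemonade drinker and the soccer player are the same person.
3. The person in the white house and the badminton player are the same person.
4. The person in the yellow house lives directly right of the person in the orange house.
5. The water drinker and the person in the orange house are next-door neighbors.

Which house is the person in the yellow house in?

The milk drinker is narrowed to house 2 or 3; consider each.
Placing it in house 2 leads to a contradiction, so it's in house 3.
From clue 1, the person in the orange house must be in house 2.
Clue 4 places the person in the yellow house in house 3.
So house 2 gets lemonade for drink.
So house 1 gets white for color.
By clue 2, the soccer player is in house 2.
From clue 3, the badminton player must be in house 1.
The only drink still possible for house 1 is water.
So house 3 gets golf for sport.
So: house 1 = water/white/badminton, house 2 = lemonade/orange/soccer, house 3 = milk/yellow/golf.

3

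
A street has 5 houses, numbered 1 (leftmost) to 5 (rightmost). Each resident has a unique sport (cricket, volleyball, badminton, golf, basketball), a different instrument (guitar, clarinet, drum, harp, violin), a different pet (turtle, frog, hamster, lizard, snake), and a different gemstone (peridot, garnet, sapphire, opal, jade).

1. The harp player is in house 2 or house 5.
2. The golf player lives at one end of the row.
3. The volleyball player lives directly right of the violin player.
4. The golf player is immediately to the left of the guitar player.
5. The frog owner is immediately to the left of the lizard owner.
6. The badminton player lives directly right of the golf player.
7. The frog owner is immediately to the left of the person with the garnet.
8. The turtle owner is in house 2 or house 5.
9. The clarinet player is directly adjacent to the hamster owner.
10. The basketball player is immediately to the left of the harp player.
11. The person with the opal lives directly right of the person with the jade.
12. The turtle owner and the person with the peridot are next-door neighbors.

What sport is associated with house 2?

badminton

Clue 4: the golf player is in house 1.
From clue 4, the guitar player must be in house 2.
Clue 6: the badminton player is in house 2.
House 4 sport: only basketball fits.
The only instrument still possible for house 5 is harp.
By clue 3, the volleyball player is in house 5.
Clue 3: the violin player is in house 4.
House 3 sport: only cricket fits.
The clarinet player is narrowed to house 1 or 3; consider each.
Placing it in house 1 leads to a contradiction, so it's in house 3.
That leaves drum as the instrument for house 1.
The hamster owner is narrowed to house 2 or 4; consider each.
Placing it in house 2 leads to a contradiction, so it's in house 4.
The frog owner is narrowed to house 1 or 2; consider each.
Placing it in house 1 leads to a contradiction, so it's in house 2.
Clue 5 places the lizard owner in house 3.
By clue 7, the person with the garnet is in house 3.
That leaves snake as the pet for house 1.
House 5's pet must be turtle (nothing else left).
From clue 12, the person with the peridot must be in house 4.
That leaves jade as the gemstone for house 1.
By clue 11, the person with the opal is in house 2.
House 5 gemstone: only sapphire fits.
So: house 1 = golf/drum/snake/jade, house 2 = badminton/guitar/frog/opal, house 3 = cricket/clarinet/lizard/garnet, house 4 = basketball/violin/hamster/peridot, house 5 = volleyball/harp/turtle/sapphire.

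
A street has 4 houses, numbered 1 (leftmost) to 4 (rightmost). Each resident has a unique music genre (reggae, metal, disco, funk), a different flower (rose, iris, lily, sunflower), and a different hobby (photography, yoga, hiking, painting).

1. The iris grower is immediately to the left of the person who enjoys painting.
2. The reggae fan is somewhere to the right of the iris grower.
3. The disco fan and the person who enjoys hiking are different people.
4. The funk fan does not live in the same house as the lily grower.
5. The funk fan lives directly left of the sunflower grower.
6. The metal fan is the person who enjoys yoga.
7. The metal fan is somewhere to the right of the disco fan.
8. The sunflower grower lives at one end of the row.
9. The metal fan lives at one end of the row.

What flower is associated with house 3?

By clue 8, the sunflower grower is in house 4.
By clue 9, the metal fan is in house 4.
Clue 5 places the funk fan in house 3.
The person who enjoys yoga is in house 4 (clue 6).
So house 1 gets disco for music genre.
So house 2 gets reggae for music genre.
By clue 2, the iris grower is in house 1.
The only flower still possible for house 2 is lily.
So house 3 gets rose for flower.
House 1's hobby must be photography (nothing else left).
Clue 1: the person who enjoys painting is in house 2.
So house 3 gets hiking for hobby.
So: house 1 = disco/iris/photography, house 2 = reggae/lily/painting, house 3 = funk/rose/hiking, house 4 = metal/sunflower/yoga.

rose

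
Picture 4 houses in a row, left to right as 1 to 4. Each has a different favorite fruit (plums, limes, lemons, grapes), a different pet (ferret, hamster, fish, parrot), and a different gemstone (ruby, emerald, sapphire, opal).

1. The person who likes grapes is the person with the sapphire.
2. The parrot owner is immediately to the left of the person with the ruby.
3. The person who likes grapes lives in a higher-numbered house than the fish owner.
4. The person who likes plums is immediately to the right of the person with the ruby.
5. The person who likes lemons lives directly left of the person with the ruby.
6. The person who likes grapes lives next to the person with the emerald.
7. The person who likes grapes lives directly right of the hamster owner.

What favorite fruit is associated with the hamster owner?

That leaves ferret as the pet for house 4.
The person who likes lemons is narrowed to house 1 or 2; consider each.
Placing it in house 2 leads to a contradiction, so it's in house 1.
From clue 5, the person with the ruby must be in house 2.
Clue 2: the parrot owner is in house 1.
The person who likes plums is in house 3 (clue 4).
The only favorite fruit still possible for house 2 is limes.
House 4 favorite fruit: only grapes fits.
House 1's gemstone must be opal (nothing else left).
The person with the sapphire is in house 4 (clue 1).
By clue 6, the person with the emerald is in house 3.
The hamster owner is in house 3 (clue 7).
So house 2 gets fish for pet.
So: house 1 = lemons/parrot/opal, house 2 = limes/fish/ruby, house 3 = plums/hamster/emerald, house 4 = grapes/ferret/sapphire.

plums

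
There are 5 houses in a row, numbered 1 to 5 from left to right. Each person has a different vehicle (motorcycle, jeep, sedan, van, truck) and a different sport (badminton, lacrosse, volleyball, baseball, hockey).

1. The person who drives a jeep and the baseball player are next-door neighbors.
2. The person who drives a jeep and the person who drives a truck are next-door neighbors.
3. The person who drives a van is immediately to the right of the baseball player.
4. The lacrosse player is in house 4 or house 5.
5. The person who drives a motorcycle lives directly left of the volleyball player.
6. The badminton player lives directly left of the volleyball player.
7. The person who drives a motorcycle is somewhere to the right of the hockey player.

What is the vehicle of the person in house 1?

sedan

The lacrosse player is narrowed to house 4 or 5; consider each.
Placing it in house 4 leads to a contradiction, so it's in house 5.
The person who drives a motorcycle is narrowed to house 2 or 3; consider each.
Placing it in house 3 leads to a contradiction, so it's in house 2.
Clue 5: the volleyball player is in house 3.
The badminton player is in house 2 (clue 6).
Clue 7: the hockey player is in house 1.
House 4 sport: only baseball fits.
The person who drives a truck is in house 4 (clue 2).
Clue 3 places the person who drives a van in house 5.
That leaves sedan as the vehicle for house 1.
The only vehicle still possible for house 3 is jeep.
So: house 1 = sedan/hockey, house 2 = motorcycle/badminton, house 3 = jeep/volleyball, house 4 = truck/baseball, house 5 = van/lacrosse.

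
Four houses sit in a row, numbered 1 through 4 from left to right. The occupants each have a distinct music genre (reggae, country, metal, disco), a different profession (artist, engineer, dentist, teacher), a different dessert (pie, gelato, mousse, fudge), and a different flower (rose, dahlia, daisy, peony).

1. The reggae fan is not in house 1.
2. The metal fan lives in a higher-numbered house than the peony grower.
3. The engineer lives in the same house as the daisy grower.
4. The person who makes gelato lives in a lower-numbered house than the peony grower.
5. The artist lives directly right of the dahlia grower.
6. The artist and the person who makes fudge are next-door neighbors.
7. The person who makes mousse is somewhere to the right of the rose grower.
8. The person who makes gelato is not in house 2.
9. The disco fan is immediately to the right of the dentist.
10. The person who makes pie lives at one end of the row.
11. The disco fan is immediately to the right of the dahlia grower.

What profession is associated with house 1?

Clue 8: the person who makes gelato is in house 1.
So house 1 gets country for music genre.
The only flower still possible for house 4 is daisy.
By clue 3, the engineer is in house 4.
That leaves pie as the dessert for house 4.
So house 3 gets peony for flower.
By clue 2, the metal fan is in house 4.
The disco fan is narrowed to house 2 or 3; consider each.
Placing it in house 2 leads to a contradiction, so it's in house 3.
From clue 9, the dentist must be in house 2.
The dahlia grower is in house 2 (clue 11).
So house 2 gets reggae for music genre.
The only profession still possible for house 1 is teacher.
House 3 profession: only artist fits.
House 1's flower must be rose (nothing else left).
Clue 6 places the person who makes fudge in house 2.
That leaves mousse as the dessert for house 3.
So: house 1 = country/teacher/gelato/rose, house 2 = reggae/dentist/fudge/dahlia, house 3 = disco/artist/mousse/peony, house 4 = metal/engineer/pie/daisy.

teacher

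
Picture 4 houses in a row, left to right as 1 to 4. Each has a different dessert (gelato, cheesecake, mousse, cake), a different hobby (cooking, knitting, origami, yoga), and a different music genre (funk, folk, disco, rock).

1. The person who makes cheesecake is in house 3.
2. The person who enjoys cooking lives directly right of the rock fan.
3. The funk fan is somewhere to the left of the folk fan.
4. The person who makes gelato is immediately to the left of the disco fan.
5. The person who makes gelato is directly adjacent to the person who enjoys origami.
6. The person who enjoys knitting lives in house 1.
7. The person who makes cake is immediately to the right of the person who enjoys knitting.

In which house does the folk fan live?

Clue 1 places the person who makes cheesecake in house 3.
Clue 6 places the person who enjoys knitting in house 1.
The person who makes cake is in house 2 (clue 7).
That leaves mousse as the dessert for house 4.
The disco fan is in house 2 (clue 4).
Clue 5: the person who enjoys origami is in house 2.
House 1 dessert: only gelato fits.
So house 4 gets folk for music genre.
The person who enjoys cooking is in house 4 (clue 2).
The rock fan is in house 3 (clue 2).
House 3 hobby: only yoga fits.
That leaves funk as the music genre for house 1.
So: house 1 = gelato/knitting/funk, house 2 = cake/origami/disco, house 3 = cheesecake/yoga/rock, house 4 = mousse/cooking/folk.

4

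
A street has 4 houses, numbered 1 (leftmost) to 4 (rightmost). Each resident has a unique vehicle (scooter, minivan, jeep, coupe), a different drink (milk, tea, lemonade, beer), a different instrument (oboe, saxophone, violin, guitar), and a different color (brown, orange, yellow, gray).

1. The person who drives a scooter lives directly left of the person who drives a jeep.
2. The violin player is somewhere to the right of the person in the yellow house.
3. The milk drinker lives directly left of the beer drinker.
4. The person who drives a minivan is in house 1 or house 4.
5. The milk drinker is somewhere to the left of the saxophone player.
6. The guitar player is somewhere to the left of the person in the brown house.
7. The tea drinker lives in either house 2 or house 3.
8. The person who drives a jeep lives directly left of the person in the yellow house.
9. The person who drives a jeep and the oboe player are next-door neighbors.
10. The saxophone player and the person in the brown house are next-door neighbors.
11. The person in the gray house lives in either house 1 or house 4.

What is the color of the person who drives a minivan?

By clue 8, the person who drives a jeep is in house 2.
From clue 8, the person in the yellow house must be in house 3.
From clue 1, the person who drives a scooter must be in house 1.
From clue 2, the violin player must be in house 4.
The saxophone player is in house 3 (clue 10).
So house 3 gets coupe for vehicle.
So house 4 gets minivan for vehicle.
That leaves guitar as the instrument for house 2.
From clue 6, the person in the brown house must be in house 4.
House 1's instrument must be oboe (nothing else left).
House 1 color: only gray fits.
The only color still possible for house 2 is orange.
House 4 drink: only lemonade fits.
House 1 drink: only milk fits.
By clue 3, the beer drinker is in house 2.
So house 3 gets tea for drink.
So: house 1 = scooter/milk/oboe/gray, house 2 = jeep/beer/guitar/orange, house 3 = coupe/tea/saxophone/yellow, house 4 = minivan/lemonade/violin/brown.

brown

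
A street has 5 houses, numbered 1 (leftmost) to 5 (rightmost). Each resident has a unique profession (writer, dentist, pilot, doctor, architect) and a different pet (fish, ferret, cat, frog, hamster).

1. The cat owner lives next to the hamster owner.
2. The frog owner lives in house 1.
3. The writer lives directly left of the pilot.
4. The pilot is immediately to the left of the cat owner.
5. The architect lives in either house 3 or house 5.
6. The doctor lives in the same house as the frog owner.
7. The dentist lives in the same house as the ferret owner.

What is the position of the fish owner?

From clue 2, the frog owner must be in house 1.
By clue 6, the doctor is in house 1.
The architect is narrowed to house 3 or 5; consider each.
Placing it in house 3 leads to a contradiction, so it's in house 5.
The pilot is narrowed to house 3 or 4; consider each.
Placing it in house 3 leads to a contradiction, so it's in house 4.
By clue 3, the writer is in house 3.
From clue 4, the cat owner must be in house 5.
That leaves dentist as the profession for house 2.
By clue 1, the hamster owner is in house 4.
From clue 7, the ferret owner must be in house 2.
So house 3 gets fish for pet.
So: house 1 = doctor/frog, house 2 = dentist/ferret, house 3 = writer/fish, house 4 = pilot/hamster, house 5 = architect/cat.

3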